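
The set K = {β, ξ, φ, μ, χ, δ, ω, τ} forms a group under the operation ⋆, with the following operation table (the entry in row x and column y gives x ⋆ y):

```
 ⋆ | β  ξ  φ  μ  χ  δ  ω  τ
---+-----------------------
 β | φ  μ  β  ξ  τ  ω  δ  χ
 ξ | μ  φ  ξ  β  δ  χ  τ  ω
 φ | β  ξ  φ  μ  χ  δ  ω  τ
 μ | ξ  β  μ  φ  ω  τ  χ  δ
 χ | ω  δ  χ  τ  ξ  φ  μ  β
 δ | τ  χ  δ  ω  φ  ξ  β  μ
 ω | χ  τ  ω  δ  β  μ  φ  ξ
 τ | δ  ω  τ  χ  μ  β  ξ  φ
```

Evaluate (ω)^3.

ω^1 = ω
ω^2 = ω ⋆ ω = φ
ω^3 = φ ⋆ ω = ω

ω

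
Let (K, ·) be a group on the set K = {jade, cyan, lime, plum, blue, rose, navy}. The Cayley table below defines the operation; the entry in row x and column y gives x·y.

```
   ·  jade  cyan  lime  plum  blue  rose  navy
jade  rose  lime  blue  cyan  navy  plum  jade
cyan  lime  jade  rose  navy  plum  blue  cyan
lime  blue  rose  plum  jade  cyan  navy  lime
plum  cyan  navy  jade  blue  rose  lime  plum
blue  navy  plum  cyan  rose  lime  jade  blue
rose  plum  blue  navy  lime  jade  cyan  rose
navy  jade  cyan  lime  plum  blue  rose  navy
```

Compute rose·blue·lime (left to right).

rose·blue = jade
jade·lime = blue

blue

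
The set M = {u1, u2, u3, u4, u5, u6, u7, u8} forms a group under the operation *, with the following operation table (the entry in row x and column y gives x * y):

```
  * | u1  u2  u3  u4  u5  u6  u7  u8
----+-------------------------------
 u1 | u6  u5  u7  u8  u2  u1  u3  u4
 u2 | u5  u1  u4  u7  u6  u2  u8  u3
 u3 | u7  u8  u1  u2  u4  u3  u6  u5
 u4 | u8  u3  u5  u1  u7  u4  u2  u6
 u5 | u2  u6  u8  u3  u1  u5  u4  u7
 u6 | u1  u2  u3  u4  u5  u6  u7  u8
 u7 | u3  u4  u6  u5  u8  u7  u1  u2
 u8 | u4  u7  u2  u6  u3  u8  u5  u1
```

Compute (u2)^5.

u2^1 = u2
u2^2 = u2 * u2 = u1
u2^3 = u1 * u2 = u5
u2^4 = u5 * u2 = u6
u2^5 = u6 * u2 = u2

u2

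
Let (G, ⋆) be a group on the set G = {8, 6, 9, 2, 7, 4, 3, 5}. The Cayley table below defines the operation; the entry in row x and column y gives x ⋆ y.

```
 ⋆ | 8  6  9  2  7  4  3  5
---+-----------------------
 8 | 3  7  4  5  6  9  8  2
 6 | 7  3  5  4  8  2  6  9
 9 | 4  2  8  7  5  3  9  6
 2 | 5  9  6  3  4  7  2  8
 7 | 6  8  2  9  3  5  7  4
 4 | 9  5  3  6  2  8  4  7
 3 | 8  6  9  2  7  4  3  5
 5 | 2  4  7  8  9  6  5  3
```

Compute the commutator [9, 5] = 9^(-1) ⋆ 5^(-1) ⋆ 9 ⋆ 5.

Identity is 3; from the table 9^(-1) = 4 and 5^(-1) = 5.
4 ⋆ 5 = 7
7 ⋆ 9 = 2
2 ⋆ 5 = 8

8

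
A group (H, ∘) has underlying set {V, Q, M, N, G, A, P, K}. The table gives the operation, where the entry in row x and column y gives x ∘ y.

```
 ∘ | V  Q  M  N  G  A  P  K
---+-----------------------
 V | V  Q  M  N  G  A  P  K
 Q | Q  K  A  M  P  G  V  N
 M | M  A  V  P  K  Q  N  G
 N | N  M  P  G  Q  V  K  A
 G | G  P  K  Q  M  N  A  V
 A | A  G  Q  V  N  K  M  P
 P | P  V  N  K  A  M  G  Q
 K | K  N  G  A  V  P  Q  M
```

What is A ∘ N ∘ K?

K

A ∘ N = V
V ∘ K = K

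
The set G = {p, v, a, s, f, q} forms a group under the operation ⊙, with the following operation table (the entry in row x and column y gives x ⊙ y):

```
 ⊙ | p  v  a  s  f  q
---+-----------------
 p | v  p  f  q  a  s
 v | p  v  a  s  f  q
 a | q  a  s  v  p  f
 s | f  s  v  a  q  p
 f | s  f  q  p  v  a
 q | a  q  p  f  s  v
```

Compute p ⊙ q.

s

Read row p, column q: p ⊙ q = s.
(Structurally, G here is isomorphic to the symmetric group S_3.)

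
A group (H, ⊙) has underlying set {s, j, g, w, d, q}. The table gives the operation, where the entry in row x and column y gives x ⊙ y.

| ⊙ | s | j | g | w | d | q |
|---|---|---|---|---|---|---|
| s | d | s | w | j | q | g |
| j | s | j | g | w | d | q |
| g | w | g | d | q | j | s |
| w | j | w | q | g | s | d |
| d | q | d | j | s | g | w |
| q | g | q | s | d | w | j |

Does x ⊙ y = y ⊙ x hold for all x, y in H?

Yes

Check whether the table is symmetric across its main diagonal.
Every entry (row x, col y) equals the entry (row y, col x), so H is abelian.
(In fact H ≅ the cyclic group Z_6.)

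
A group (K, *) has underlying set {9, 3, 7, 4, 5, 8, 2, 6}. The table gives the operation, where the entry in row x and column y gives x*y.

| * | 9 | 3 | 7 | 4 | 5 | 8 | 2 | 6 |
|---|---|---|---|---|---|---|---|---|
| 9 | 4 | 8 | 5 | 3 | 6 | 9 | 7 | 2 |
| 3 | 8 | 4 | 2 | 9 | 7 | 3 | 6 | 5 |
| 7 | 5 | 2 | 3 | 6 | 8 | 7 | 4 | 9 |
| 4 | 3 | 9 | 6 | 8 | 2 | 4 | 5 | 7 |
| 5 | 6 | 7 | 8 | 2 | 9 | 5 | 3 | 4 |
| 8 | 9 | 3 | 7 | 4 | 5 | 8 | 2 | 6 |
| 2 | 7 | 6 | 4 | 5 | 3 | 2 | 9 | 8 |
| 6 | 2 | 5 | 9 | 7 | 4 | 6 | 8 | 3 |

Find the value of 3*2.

6

Read row 3, column 2: 3*2 = 6.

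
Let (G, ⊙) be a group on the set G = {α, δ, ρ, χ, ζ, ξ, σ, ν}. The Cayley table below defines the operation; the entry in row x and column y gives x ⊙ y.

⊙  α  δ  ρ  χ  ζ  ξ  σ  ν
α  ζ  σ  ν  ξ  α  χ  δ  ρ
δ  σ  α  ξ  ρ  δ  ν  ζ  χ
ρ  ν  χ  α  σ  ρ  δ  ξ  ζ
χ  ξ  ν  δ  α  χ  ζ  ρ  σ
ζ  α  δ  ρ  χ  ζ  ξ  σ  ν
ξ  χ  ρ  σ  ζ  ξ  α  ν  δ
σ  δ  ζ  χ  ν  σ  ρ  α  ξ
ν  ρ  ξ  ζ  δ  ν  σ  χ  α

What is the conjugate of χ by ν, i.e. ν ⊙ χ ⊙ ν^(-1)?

ξ

The identity is ζ. In row ν, the entry ζ sits in column ρ, so ν^(-1) = ρ.
ν ⊙ χ = δ
δ ⊙ ρ = ξ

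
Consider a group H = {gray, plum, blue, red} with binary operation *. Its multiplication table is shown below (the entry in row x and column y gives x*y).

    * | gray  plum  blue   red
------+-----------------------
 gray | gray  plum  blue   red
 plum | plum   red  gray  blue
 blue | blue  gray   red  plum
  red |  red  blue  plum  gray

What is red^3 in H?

red^1 = red
red^2 = red*red = gray
red^3 = gray*red = red

red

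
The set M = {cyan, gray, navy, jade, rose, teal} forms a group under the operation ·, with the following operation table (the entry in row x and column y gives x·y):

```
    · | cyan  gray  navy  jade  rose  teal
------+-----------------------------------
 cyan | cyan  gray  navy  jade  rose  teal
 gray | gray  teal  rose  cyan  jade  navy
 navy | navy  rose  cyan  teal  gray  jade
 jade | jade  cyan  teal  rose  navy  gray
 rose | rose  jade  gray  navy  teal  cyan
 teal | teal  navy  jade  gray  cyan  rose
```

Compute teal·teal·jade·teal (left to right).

teal·teal = rose
rose·jade = navy
navy·teal = jade

jade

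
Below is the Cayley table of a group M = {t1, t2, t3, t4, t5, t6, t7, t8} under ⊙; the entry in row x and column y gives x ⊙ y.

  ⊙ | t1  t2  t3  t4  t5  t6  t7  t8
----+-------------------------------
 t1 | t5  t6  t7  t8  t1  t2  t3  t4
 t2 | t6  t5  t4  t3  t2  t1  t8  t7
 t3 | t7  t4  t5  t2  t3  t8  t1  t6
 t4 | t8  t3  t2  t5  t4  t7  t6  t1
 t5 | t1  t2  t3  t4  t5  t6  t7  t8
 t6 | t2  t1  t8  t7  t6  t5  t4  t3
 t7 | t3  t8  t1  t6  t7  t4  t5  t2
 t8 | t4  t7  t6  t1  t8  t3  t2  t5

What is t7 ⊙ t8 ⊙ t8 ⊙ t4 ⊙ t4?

t7

t7 ⊙ t8 = t2
t2 ⊙ t8 = t7
t7 ⊙ t4 = t6
t6 ⊙ t4 = t7
(Structurally, M here is isomorphic to the elementary abelian group (Z_2)^3.)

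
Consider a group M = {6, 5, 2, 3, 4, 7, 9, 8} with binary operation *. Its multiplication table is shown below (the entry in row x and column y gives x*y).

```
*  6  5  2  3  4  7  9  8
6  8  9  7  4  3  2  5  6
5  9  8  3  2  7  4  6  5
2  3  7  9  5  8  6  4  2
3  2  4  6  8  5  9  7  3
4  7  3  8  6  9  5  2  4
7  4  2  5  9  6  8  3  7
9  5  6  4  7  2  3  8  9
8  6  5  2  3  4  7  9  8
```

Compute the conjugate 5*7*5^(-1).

3

The identity is 8. In row 5, the entry 8 sits in column 5, so 5^(-1) = 5.
5*7 = 4
4*5 = 3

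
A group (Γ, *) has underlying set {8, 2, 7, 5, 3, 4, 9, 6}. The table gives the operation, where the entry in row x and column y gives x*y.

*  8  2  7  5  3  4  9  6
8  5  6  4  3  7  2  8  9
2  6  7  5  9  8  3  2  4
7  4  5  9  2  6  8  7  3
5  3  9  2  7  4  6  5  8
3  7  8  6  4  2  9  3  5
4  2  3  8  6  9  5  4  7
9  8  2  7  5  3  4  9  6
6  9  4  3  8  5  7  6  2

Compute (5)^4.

5^1 = 5
5^2 = 5*5 = 7
5^3 = 7*5 = 2
5^4 = 2*5 = 9

9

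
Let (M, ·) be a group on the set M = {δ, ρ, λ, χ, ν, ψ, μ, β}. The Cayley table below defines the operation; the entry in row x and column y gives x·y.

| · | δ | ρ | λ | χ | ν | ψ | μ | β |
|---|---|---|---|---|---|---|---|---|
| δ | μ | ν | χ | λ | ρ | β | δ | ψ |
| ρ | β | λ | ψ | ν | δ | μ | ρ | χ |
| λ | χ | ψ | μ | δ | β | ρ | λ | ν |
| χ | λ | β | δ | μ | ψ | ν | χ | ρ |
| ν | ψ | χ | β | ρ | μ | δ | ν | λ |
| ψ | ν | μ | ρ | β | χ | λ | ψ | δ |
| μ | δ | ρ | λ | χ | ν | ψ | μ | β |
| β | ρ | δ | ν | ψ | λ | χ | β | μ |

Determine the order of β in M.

2

The identity element is μ (its row matches the header).
β^1 = β
β^2 = β·β = μ
The first power of β equal to the identity is β^2, so ord(β) = 2.
(Structurally, M here is isomorphic to the dihedral group D_4.)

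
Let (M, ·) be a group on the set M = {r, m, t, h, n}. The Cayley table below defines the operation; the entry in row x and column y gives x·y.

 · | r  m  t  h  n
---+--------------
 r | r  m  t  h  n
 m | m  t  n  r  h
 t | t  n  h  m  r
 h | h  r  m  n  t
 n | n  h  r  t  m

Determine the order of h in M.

The identity element is r (its row matches the header).
h^1 = h
h^2 = h·h = n
h^3 = n·h = t
h^4 = t·h = m
h^5 = m·h = r
The first power of h equal to the identity is h^5, so ord(h) = 5.

5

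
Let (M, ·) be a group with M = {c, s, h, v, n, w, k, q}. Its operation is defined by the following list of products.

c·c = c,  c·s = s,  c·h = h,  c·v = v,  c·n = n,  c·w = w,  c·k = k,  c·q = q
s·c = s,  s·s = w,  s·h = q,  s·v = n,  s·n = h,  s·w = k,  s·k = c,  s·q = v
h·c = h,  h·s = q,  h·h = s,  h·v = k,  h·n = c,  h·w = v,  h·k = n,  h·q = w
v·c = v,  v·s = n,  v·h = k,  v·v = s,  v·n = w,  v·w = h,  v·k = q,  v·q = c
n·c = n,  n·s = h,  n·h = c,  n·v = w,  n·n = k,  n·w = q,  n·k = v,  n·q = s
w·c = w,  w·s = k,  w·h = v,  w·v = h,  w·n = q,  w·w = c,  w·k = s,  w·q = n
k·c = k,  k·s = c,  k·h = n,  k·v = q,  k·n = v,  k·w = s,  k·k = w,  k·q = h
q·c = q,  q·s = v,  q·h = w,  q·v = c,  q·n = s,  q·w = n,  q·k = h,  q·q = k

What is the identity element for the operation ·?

The identity e satisfies e·x = x for all x, so its row in the table reproduces the column headers.
Row c reads: c, s, h, v, n, w, k, q — exactly the header order. So c is the identity.

c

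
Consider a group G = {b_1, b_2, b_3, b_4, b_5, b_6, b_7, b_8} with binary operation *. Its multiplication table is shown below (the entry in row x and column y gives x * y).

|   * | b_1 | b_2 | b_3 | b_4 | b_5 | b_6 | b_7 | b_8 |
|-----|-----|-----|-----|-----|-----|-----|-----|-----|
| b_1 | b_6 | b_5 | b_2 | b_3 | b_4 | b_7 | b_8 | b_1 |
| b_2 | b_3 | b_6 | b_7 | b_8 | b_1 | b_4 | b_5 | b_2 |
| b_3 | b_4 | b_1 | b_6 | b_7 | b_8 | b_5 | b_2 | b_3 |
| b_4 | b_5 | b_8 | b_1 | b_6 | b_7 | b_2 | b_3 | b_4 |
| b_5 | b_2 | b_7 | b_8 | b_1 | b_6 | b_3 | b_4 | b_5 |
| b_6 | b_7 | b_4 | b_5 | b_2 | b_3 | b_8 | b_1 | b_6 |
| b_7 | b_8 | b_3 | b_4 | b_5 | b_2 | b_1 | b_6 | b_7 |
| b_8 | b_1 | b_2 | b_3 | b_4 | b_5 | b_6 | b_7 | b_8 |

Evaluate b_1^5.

b_1^1 = b_1
b_1^2 = b_1 * b_1 = b_6
b_1^3 = b_6 * b_1 = b_7
b_1^4 = b_7 * b_1 = b_8
b_1^5 = b_8 * b_1 = b_1
(Structurally, G here is isomorphic to the quaternion group Q_8.)

b_1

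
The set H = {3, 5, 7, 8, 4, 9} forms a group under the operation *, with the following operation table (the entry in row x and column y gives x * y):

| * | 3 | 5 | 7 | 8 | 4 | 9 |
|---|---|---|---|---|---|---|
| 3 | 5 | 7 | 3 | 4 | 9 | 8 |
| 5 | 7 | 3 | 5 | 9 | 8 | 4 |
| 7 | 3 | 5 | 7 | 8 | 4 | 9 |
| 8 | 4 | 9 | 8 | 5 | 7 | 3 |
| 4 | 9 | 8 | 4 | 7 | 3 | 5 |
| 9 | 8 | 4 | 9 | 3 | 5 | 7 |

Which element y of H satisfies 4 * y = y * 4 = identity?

8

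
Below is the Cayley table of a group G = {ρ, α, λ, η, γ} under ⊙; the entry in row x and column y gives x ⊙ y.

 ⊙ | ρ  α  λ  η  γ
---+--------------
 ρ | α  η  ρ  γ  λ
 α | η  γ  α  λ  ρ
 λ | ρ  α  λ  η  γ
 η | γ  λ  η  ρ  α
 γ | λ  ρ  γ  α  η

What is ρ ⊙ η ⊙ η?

ρ ⊙ η = γ
γ ⊙ η = α

α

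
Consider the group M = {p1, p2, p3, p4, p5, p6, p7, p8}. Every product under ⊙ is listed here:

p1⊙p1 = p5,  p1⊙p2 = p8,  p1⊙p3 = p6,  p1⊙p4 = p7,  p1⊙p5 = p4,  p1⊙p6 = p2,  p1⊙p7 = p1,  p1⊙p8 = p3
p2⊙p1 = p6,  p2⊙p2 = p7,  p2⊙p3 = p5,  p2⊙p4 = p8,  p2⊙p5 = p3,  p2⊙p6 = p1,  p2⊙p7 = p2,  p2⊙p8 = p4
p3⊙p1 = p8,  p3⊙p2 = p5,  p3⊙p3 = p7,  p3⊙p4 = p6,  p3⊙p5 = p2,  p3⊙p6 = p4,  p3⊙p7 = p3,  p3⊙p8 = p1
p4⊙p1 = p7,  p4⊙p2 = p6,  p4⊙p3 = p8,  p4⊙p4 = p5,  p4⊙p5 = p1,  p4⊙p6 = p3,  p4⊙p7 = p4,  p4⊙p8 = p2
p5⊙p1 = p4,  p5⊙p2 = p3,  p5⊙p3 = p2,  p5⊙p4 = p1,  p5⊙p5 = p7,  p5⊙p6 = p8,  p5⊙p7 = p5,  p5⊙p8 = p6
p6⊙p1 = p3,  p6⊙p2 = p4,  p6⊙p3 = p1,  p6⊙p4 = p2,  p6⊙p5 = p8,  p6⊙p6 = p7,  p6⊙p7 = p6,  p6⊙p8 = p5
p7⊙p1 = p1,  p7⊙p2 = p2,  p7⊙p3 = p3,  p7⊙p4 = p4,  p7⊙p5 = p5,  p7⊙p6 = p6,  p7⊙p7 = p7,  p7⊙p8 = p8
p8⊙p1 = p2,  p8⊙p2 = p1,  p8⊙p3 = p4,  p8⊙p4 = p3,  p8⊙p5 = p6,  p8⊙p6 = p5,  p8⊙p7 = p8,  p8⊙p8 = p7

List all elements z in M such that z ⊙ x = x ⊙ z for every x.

{p5, p7}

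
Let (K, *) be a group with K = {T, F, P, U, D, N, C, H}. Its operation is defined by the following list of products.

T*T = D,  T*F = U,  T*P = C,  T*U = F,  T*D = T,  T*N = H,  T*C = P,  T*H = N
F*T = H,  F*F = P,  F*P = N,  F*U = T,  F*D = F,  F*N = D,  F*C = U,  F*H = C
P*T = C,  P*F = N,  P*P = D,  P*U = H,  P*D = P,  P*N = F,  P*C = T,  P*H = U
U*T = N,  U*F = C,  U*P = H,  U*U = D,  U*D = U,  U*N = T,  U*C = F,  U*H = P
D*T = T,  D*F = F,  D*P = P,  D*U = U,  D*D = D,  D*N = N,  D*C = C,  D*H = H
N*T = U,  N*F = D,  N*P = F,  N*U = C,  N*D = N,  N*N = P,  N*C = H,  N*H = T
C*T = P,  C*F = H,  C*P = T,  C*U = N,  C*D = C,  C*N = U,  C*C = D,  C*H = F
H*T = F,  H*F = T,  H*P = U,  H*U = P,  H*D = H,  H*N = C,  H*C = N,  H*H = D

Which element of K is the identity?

D

The identity e satisfies e * x = x for all x, so its row in the table reproduces the column headers.
Row D reads: T, F, P, U, D, N, C, H — exactly the header order. So D is the identity.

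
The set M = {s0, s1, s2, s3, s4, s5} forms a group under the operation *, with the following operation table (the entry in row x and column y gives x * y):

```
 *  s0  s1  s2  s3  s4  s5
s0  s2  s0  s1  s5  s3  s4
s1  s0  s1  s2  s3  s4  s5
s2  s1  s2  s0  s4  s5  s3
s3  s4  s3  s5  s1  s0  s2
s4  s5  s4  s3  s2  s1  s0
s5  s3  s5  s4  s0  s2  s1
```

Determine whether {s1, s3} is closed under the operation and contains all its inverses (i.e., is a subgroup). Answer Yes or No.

Yes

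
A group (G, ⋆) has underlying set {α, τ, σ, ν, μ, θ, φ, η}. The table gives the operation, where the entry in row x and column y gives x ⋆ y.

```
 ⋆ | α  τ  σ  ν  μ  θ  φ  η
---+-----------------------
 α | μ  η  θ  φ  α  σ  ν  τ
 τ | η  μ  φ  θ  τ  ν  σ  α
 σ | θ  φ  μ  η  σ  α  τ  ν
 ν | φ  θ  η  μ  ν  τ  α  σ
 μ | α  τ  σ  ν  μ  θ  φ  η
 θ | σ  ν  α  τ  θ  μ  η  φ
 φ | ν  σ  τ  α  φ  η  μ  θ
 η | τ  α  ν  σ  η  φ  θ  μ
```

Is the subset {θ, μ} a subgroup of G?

Yes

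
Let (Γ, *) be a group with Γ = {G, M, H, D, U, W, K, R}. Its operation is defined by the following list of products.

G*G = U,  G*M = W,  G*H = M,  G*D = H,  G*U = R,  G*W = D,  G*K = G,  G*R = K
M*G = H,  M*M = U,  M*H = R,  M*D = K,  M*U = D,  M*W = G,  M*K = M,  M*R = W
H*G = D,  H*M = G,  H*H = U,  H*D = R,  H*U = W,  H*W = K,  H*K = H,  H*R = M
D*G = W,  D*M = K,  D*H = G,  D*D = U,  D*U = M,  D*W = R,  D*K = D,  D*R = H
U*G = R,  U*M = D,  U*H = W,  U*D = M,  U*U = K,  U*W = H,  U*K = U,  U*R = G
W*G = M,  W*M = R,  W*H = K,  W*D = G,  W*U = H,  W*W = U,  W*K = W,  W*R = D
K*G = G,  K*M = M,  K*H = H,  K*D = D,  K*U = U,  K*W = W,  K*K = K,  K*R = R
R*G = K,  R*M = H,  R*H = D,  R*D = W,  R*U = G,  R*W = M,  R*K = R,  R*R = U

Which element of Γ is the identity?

K

The identity e satisfies e*x = x for all x, so its row in the table reproduces the column headers.
Row K reads: G, M, H, D, U, W, K, R — exactly the header order. So K is the identity.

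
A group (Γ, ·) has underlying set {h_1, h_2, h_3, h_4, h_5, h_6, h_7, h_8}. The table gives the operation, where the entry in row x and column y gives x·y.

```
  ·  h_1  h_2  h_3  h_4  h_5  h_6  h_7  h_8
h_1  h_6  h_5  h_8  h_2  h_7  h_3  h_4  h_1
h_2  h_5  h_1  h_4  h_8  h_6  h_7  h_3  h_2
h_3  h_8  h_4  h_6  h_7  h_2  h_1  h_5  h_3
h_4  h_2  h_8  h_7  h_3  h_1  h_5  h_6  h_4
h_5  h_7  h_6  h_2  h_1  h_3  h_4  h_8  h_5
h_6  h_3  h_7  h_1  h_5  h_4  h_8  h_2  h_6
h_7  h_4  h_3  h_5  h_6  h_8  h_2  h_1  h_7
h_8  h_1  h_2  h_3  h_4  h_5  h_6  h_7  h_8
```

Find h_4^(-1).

h_2

First locate the identity: row h_8 matches the header, so h_8 is the identity.
Scan row h_4 for h_8: h_4·h_2 = h_8. Hence h_4^(-1) = h_2.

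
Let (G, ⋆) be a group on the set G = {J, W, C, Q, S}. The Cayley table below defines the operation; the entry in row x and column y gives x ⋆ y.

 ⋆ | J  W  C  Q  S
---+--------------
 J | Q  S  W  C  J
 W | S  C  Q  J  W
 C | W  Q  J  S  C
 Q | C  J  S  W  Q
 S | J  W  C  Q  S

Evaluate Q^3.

J

Q^1 = Q
Q^2 = Q ⋆ Q = W
Q^3 = W ⋆ Q = J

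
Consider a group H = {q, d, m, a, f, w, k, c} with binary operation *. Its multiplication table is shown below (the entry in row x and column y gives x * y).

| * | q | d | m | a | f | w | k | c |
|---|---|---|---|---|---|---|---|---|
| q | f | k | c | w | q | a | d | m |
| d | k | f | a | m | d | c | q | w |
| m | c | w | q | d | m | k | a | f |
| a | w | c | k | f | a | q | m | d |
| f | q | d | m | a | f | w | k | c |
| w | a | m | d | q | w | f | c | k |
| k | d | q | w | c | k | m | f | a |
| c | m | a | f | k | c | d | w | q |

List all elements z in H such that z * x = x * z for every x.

An element z is central iff its row equals its column in the table.
For m: m * w = k ≠ d = w * m, so m ∉ Z.
Checking each element this way leaves Z(H) = {f, q}.
(Structurally, H here is isomorphic to the dihedral group D_4.)

{f, q}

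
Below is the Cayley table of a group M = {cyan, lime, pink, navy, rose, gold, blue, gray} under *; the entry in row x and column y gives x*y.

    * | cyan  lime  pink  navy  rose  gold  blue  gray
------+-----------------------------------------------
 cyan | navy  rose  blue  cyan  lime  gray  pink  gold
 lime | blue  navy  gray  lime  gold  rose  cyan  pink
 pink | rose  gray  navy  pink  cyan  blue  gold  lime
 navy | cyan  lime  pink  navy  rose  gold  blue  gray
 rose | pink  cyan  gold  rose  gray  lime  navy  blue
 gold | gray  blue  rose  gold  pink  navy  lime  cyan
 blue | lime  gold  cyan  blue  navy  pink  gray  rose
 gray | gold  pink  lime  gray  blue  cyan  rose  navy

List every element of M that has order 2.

Identity is navy. Compute the order of each non-identity element by repeated multiplication:
  cyan: cyan → navy  (order 2)
  lime: lime → navy  (order 2)
  pink: pink → navy  (order 2)
  rose: rose → gray → blue → navy  (order 4)
  gold: gold → navy  (order 2)
  blue: blue → gray → rose → navy  (order 4)
  gray: gray → navy  (order 2)
Elements of order 2: {cyan, gold, gray, lime, pink}.
(Structurally, M here is isomorphic to the dihedral group D_4.)

{cyan, gold, gray, lime, pink}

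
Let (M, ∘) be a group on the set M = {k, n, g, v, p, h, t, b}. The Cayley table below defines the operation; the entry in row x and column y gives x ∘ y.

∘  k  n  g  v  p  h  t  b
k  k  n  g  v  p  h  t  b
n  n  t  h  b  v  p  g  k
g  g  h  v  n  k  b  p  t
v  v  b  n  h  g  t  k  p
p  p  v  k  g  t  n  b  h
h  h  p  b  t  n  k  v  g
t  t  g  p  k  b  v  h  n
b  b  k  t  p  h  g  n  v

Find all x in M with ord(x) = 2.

{h}

Identity is k. Compute the order of each non-identity element by repeated multiplication:
  n: n → t → g → h → p → v → b → k  (order 8)
  g: g → v → n → h → b → t → p → k  (order 8)
  v: v → h → t → k  (order 4)
  p: p → t → b → h → n → v → g → k  (order 8)
  h: h → k  (order 2)
  t: t → h → v → k  (order 4)
  b: b → v → p → h → g → t → n → k  (order 8)
Elements of order 2: {h}.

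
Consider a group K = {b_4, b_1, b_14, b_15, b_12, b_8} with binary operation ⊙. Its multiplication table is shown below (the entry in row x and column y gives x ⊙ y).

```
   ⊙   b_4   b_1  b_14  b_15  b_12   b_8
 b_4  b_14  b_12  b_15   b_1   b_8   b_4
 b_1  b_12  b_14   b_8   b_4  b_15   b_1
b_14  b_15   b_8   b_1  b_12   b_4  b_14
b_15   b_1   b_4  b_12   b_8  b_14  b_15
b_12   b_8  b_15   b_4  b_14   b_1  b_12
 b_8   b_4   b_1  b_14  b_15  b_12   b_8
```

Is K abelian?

Yes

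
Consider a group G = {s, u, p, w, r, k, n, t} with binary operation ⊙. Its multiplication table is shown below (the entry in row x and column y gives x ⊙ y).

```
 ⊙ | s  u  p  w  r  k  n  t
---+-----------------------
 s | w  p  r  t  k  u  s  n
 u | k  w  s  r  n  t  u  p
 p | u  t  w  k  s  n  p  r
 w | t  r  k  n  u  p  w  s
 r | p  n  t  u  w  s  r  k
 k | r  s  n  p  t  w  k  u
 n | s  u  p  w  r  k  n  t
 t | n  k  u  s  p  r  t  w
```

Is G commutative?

No

t ⊙ u = k but u ⊙ t = p.
Since t and u do not commute, G is not abelian.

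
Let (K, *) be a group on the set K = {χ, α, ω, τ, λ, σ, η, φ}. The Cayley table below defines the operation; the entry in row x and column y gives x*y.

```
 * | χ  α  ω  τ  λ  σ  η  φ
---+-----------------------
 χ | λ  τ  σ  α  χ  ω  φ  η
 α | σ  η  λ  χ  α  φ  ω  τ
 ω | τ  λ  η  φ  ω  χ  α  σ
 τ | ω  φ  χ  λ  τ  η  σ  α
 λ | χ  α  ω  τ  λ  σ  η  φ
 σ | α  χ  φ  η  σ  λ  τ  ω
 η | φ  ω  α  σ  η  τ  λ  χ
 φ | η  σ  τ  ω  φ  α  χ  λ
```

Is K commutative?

No

α*τ = χ but τ*α = φ.
Since α and τ do not commute, K is not abelian.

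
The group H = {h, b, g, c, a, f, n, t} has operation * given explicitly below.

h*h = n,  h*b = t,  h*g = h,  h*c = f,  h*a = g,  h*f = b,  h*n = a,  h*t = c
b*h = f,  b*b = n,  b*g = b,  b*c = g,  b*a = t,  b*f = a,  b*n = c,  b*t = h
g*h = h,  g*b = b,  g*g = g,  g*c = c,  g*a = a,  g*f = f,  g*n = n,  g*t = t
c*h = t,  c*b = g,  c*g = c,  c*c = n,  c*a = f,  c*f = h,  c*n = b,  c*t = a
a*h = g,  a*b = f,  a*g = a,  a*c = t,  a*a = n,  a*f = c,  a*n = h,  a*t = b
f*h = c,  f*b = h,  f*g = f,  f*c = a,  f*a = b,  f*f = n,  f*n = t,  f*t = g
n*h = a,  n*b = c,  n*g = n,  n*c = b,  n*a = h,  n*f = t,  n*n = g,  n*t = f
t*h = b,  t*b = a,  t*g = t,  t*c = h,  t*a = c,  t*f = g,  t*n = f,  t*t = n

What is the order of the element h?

4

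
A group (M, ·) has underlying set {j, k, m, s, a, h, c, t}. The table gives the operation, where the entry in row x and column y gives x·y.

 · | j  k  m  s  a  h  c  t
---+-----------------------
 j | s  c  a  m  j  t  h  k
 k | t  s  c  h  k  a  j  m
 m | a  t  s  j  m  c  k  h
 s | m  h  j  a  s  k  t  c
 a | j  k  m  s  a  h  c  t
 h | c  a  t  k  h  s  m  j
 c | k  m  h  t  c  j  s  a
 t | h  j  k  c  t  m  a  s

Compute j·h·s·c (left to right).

j·h = t
t·s = c
c·c = s

s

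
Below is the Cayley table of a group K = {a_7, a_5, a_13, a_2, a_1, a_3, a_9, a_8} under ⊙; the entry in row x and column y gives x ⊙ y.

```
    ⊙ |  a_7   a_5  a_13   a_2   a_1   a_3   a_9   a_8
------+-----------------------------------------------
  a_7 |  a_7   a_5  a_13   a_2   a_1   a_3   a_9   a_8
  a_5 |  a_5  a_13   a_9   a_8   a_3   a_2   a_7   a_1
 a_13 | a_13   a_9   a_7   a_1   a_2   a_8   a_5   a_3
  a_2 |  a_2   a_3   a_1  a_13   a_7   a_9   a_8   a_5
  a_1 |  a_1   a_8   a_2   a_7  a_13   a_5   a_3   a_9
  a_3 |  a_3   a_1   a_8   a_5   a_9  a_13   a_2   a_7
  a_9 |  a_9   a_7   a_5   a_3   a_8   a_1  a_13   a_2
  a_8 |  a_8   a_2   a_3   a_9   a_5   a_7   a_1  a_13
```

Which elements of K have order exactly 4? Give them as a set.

{a_1, a_2, a_3, a_5, a_8, a_9}

Identity is a_7. Compute the order of each non-identity element by repeated multiplication:
  a_5: a_5 → a_13 → a_9 → a_7  (order 4)
  a_13: a_13 → a_7  (order 2)
  a_2: a_2 → a_13 → a_1 → a_7  (order 4)
  a_1: a_1 → a_13 → a_2 → a_7  (order 4)
  a_3: a_3 → a_13 → a_8 → a_7  (order 4)
  a_9: a_9 → a_13 → a_5 → a_7  (order 4)
  a_8: a_8 → a_13 → a_3 → a_7  (order 4)
Elements of order 4: {a_1, a_2, a_3, a_5, a_8, a_9}.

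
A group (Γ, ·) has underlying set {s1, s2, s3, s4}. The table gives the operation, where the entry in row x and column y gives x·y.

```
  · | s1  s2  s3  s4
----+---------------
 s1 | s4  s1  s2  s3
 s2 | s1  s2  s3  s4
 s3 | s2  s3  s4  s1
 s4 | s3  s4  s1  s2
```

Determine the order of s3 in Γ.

The identity element is s2 (its row matches the header).
s3^1 = s3
s3^2 = s3·s3 = s4
s3^3 = s4·s3 = s1
s3^4 = s1·s3 = s2
The first power of s3 equal to the identity is s3^4, so ord(s3) = 4.

4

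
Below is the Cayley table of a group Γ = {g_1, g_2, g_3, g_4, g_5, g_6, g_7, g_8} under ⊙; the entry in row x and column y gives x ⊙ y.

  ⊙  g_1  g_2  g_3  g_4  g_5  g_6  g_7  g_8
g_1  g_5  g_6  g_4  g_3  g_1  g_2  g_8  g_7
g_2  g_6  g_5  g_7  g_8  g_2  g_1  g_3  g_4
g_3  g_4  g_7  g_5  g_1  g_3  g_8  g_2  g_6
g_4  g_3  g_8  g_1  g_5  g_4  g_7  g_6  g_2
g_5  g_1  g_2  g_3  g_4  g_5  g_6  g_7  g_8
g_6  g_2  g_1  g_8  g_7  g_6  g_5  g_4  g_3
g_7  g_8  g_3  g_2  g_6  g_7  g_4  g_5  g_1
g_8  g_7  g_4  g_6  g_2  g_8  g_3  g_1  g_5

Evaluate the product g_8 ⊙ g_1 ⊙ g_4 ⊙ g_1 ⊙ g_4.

g_8 ⊙ g_1 = g_7
g_7 ⊙ g_4 = g_6
g_6 ⊙ g_1 = g_2
g_2 ⊙ g_4 = g_8

g_8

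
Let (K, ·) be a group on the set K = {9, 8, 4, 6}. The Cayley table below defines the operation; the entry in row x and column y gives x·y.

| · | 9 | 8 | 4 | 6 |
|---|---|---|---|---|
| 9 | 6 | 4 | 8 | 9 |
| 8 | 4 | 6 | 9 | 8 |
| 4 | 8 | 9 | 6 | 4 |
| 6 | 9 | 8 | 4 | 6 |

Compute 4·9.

Read row 4, column 9: 4·9 = 8.

8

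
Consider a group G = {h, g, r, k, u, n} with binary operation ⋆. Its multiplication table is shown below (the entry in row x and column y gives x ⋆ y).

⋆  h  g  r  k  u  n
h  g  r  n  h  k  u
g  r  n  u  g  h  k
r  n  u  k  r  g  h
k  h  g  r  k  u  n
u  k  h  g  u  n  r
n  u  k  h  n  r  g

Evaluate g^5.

n

g^1 = g
g^2 = g ⋆ g = n
g^3 = n ⋆ g = k
g^4 = k ⋆ g = g
g^5 = g ⋆ g = n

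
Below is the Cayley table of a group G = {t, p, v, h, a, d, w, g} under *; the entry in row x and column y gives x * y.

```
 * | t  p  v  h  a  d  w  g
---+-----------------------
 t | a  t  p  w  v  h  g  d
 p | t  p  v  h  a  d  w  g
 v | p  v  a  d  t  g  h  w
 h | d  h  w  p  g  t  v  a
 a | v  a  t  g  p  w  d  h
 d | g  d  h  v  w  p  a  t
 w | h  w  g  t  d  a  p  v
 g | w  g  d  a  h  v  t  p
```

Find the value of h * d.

Read row h, column d: h * d = t.

t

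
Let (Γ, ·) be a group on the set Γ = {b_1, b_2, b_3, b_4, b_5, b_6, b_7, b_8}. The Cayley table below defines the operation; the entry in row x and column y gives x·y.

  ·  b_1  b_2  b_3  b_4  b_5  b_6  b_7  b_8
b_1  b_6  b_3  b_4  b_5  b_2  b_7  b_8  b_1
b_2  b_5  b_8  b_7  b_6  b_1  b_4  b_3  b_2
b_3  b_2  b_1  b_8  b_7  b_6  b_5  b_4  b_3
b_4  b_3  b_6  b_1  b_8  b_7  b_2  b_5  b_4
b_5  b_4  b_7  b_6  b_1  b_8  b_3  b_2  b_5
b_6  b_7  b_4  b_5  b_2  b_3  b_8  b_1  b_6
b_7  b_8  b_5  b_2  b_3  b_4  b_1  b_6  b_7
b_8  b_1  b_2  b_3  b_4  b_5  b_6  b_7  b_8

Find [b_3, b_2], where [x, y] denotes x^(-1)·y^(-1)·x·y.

Identity is b_8; from the table b_3^(-1) = b_3 and b_2^(-1) = b_2.
b_3·b_2 = b_1
b_1·b_3 = b_4
b_4·b_2 = b_6

b_6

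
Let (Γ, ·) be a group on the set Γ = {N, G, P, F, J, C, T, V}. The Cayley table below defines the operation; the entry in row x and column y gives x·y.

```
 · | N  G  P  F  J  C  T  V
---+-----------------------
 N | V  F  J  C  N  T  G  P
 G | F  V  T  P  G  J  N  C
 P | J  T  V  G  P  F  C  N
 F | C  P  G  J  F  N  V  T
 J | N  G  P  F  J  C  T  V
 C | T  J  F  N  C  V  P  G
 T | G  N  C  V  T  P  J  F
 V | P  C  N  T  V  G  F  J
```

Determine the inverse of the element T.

T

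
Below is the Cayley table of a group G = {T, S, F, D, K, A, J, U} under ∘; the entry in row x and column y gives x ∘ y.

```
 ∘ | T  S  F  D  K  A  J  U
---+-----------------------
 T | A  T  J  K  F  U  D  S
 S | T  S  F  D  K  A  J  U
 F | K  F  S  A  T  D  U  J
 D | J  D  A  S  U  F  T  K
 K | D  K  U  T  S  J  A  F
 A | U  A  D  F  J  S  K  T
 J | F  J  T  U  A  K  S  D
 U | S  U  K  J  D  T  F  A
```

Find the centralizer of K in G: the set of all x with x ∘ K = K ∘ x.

Compare row K with column K entry by entry.
A ∘ K = J = K ∘ A, so A commutes with K.
D ∘ K = U but K ∘ D = T, so D does not.
Collecting the elements that commute with K: C(K) = {A, J, K, S}.
(Structurally, G here is isomorphic to the dihedral group D_4.)

{A, J, K, S}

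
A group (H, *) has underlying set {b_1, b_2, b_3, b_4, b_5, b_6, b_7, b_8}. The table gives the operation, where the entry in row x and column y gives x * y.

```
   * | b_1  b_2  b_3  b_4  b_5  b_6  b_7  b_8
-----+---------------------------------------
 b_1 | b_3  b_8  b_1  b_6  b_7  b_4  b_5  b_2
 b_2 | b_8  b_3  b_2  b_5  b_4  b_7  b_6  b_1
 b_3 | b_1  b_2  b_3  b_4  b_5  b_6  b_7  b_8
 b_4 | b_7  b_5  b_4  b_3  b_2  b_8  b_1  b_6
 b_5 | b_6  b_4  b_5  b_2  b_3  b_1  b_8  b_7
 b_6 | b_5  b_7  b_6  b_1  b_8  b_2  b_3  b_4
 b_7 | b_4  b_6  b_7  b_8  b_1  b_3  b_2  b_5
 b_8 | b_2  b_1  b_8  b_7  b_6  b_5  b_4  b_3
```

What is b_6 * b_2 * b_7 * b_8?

b_6 * b_2 = b_7
b_7 * b_7 = b_2
b_2 * b_8 = b_1

b_1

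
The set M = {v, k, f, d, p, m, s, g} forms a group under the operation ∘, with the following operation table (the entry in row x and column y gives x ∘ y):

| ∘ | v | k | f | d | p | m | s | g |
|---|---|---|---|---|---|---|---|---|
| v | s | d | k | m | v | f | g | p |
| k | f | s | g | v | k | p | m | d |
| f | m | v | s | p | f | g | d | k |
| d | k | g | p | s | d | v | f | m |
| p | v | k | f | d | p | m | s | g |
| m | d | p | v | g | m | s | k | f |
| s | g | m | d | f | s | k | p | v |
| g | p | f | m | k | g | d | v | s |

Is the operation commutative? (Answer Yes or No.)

k ∘ g = d but g ∘ k = f.
Since k and g do not commute, M is not abelian.

No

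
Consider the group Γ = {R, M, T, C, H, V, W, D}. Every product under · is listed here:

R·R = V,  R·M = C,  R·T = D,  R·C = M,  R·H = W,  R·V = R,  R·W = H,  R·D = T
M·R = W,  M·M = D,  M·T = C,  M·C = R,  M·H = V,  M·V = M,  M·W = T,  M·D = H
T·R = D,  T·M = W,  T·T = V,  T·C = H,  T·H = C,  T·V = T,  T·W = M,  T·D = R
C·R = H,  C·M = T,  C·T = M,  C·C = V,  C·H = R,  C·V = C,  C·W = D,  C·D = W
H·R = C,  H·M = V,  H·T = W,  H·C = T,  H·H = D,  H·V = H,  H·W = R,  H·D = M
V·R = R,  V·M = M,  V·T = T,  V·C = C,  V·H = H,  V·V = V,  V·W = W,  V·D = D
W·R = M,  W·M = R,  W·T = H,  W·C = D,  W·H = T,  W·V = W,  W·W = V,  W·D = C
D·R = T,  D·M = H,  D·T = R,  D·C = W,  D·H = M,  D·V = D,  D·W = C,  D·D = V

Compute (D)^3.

D^1 = D
D^2 = D·D = V
D^3 = V·D = D

D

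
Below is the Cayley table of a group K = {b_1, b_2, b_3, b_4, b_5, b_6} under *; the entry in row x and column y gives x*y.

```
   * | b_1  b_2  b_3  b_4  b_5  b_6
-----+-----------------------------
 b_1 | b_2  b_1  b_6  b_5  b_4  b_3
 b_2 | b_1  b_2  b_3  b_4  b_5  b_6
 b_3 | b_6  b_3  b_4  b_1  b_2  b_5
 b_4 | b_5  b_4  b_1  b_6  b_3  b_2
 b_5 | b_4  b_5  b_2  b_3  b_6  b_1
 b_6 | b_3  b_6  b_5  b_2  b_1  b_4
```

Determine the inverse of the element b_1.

First locate the identity: row b_2 matches the header, so b_2 is the identity.
Scan row b_1 for b_2: b_1*b_1 = b_2. Hence b_1^(-1) = b_1.

b_1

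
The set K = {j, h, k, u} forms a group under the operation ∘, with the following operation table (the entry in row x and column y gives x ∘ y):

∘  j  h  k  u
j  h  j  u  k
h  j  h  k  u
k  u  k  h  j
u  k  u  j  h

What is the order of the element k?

2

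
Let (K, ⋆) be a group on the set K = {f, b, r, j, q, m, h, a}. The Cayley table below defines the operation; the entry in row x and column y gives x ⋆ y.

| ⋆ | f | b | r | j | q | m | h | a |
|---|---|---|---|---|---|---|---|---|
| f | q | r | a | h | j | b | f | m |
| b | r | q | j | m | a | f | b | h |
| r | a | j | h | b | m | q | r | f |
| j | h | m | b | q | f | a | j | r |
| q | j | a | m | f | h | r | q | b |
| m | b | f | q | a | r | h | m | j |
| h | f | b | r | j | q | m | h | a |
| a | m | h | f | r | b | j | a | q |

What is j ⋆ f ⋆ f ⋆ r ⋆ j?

r

j ⋆ f = h
h ⋆ f = f
f ⋆ r = a
a ⋆ j = r
(Structurally, K here is isomorphic to Z_2 x Z_4.)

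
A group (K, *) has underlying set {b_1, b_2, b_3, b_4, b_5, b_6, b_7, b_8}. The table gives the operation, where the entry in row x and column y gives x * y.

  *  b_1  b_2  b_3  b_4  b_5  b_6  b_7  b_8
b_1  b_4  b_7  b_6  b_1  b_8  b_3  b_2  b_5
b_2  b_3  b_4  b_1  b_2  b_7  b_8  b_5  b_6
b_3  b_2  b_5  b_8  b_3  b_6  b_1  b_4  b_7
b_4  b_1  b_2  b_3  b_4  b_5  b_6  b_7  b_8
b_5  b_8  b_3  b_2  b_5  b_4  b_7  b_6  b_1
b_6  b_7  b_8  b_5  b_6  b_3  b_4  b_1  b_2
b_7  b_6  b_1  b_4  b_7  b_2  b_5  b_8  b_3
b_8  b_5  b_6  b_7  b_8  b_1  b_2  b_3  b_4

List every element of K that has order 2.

Identity is b_4. Compute the order of each non-identity element by repeated multiplication:
  b_1: b_1 → b_4  (order 2)
  b_2: b_2 → b_4  (order 2)
  b_3: b_3 → b_8 → b_7 → b_4  (order 4)
  b_5: b_5 → b_4  (order 2)
  b_6: b_6 → b_4  (order 2)
  b_7: b_7 → b_8 → b_3 → b_4  (order 4)
  b_8: b_8 → b_4  (order 2)
Elements of order 2: {b_1, b_2, b_5, b_6, b_8}.

{b_1, b_2, b_5, b_6, b_8}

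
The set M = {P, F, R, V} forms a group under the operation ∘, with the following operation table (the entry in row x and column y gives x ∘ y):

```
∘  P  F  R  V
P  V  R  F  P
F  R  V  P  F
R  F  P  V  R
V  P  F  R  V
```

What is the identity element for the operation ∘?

V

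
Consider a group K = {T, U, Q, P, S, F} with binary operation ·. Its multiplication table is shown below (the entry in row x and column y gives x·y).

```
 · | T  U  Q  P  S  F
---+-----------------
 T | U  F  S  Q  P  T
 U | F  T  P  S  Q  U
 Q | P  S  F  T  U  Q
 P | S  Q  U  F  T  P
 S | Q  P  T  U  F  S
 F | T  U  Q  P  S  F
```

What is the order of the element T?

The identity element is F (its row matches the header).
T^1 = T
T^2 = T·T = U
T^3 = U·T = F
The first power of T equal to the identity is T^3, so ord(T) = 3.

3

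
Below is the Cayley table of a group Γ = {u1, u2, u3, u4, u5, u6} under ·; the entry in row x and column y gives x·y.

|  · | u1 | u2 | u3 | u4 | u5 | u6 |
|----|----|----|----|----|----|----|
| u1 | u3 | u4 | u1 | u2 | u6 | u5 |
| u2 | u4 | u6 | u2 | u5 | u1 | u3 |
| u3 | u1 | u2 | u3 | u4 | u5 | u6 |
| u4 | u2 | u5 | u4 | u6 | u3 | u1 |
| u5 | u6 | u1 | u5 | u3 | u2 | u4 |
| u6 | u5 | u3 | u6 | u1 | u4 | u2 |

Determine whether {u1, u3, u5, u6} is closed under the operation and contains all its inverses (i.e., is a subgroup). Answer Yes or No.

No

u5·u5 = u2, which is not in {u1, u3, u5, u6}.
The subset is not closed under ·, so it is not a subgroup.
(Structurally, Γ here is isomorphic to the cyclic group Z_6.)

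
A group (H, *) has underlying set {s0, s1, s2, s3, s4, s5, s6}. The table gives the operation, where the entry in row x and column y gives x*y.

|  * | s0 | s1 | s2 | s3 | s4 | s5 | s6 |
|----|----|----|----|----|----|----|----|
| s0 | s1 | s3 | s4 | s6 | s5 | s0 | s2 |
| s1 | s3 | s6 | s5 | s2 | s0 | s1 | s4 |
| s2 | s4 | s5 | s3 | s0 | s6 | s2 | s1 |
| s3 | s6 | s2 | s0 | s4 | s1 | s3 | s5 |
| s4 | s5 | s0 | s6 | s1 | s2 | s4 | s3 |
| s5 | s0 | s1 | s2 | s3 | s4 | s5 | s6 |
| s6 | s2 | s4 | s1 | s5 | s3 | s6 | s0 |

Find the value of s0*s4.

s5

Read row s0, column s4: s0*s4 = s5.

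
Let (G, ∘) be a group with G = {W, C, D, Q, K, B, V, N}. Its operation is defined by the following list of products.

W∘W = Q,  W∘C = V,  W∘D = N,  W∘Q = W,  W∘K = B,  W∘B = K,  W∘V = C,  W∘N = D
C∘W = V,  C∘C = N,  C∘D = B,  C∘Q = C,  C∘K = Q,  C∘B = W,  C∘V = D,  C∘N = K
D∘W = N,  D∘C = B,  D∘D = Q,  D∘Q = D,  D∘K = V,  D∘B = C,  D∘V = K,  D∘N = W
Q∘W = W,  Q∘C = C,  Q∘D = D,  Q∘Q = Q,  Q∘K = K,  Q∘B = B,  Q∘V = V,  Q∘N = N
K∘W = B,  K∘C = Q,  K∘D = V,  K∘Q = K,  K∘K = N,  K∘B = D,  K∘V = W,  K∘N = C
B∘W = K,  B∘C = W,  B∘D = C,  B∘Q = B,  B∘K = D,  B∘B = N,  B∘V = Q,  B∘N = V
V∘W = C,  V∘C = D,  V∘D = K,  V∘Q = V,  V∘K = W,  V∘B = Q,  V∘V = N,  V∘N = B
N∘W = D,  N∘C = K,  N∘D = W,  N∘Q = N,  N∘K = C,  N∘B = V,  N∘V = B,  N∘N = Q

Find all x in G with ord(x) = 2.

Identity is Q. Compute the order of each non-identity element by repeated multiplication:
  W: W → Q  (order 2)
  C: C → N → K → Q  (order 4)
  D: D → Q  (order 2)
  K: K → N → C → Q  (order 4)
  B: B → N → V → Q  (order 4)
  V: V → N → B → Q  (order 4)
  N: N → Q  (order 2)
Elements of order 2: {D, N, W}.

{D, N, W}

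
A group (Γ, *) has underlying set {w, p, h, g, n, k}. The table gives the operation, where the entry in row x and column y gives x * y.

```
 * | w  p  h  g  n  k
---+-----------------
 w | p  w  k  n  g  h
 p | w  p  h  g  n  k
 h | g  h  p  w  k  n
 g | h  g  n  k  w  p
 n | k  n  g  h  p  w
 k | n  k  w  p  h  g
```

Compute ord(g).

The identity element is p (its row matches the header).
g^1 = g
g^2 = g * g = k
g^3 = k * g = p
The first power of g equal to the identity is g^3, so ord(g) = 3.

3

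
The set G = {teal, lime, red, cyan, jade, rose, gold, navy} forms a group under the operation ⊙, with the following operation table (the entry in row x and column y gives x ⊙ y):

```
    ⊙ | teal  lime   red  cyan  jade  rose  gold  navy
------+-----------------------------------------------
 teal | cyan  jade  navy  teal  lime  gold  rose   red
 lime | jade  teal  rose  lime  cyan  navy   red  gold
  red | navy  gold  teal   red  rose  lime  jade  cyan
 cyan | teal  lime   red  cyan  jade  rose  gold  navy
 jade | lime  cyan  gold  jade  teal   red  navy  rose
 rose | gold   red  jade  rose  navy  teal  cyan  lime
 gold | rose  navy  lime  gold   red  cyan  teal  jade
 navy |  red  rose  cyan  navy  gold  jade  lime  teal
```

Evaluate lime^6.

teal

lime^1 = lime
lime^2 = lime ⊙ lime = teal
lime^3 = teal ⊙ lime = jade
lime^4 = jade ⊙ lime = cyan
lime^5 = cyan ⊙ lime = lime
lime^6 = lime ⊙ lime = teal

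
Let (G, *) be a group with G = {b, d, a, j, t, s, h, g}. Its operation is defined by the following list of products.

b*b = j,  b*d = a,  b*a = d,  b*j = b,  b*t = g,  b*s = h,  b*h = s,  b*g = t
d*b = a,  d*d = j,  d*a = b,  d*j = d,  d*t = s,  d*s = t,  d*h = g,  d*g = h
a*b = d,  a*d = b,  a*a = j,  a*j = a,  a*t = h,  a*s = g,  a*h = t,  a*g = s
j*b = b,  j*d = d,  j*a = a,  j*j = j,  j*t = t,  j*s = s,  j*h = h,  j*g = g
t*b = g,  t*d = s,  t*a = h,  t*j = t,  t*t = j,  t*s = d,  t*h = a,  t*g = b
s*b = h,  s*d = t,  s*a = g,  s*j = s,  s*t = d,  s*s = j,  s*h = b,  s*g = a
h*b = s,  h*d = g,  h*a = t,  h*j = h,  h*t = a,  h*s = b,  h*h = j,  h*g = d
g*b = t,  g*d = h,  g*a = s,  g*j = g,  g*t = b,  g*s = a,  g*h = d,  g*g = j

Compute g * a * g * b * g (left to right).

h

g * a = s
s * g = a
a * b = d
d * g = h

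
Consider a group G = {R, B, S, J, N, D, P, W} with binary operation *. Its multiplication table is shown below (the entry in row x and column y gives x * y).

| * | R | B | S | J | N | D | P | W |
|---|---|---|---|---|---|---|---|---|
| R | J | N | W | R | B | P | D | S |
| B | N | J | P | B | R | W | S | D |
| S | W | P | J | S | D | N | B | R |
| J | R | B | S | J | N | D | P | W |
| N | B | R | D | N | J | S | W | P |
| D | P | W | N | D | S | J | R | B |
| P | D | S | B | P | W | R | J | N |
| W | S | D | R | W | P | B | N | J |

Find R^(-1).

R

First locate the identity: row J matches the header, so J is the identity.
Scan row R for J: R * R = J. Hence R^(-1) = R.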